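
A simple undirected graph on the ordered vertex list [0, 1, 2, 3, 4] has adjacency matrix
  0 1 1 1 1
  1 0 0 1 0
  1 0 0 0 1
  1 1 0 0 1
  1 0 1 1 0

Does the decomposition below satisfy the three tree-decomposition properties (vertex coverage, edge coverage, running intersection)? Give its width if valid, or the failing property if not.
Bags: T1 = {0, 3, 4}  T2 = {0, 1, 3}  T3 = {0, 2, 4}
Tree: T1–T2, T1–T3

Yes; width 2.

Every vertex of G appears in some bag (union = {0, 1, 2, 3, 4}); every edge is covered by a bag; and for each vertex v the set of bags containing v is connected in the bag tree. The decomposition is therefore valid. The largest bag has 3 vertices, so the width is 2.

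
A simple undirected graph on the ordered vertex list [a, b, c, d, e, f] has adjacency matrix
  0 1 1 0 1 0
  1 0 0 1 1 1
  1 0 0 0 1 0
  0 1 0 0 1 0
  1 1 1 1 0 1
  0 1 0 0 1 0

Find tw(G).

A width-2 tree decomposition is:
Bags: B1 = {a, b, e}  B2 = {a, c, e}  B3 = {b, d, e}  B4 = {b, e, f}
Tree: B1–B2, B1–B3, B1–B4
Each bag holds 3 vertices, so the decomposition has width 2, which upper-bounds the treewidth. For the lower bound, the 3 vertices {a, c, e} are pairwise adjacent, and any tree decomposition puts a clique entirely inside one bag — forcing width ≥ 2. Hence tw(G) = 2 exactly.

2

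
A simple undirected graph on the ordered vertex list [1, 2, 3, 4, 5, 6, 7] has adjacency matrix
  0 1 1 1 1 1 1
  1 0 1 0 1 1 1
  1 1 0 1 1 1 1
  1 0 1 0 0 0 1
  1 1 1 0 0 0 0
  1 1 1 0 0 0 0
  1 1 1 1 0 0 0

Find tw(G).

3

A width-3 tree decomposition is:
Bags: B1 = {1, 2, 3, 6}  B2 = {1, 2, 3, 7}  B3 = {1, 2, 3, 5}  B4 = {1, 3, 4, 7}
Tree: B1–B2, B1–B3, B2–B4
Every bag has size at most 4, so the width is 4 − 1 = 3 and tw(G) ≤ 3. On the other hand G contains the 4-clique {1, 2, 3, 5}. A clique must lie in a single bag of any decomposition, so no decomposition can have width below 3. Hence tw(G) = 3 exactly.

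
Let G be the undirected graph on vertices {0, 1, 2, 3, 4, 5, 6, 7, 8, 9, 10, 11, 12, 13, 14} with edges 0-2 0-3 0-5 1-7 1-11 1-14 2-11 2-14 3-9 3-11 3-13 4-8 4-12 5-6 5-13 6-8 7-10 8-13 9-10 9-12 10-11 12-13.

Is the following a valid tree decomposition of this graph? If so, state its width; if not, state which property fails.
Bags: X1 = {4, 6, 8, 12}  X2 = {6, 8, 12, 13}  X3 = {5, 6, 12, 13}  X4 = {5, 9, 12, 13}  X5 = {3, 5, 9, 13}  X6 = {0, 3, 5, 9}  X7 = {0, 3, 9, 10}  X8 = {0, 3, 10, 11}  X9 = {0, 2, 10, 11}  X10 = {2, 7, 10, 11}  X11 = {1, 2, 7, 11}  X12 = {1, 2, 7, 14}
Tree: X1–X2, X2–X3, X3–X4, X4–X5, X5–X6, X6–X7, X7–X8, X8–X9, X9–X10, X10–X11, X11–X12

Vertex coverage: the bags together contain {0, 1, 2, 3, 4, 5, 6, 7, 8, 9, 10, 11, 12, 13, 14}, the full vertex set. Edge coverage: each edge of G has both endpoints in at least one bag. Running intersection: for every vertex, the bags containing it form a connected subtree. All three properties hold, so this is a valid tree decomposition of width max|bag| − 1 = 3, and hence tw(G) ≤ 3.

Yes; width 3.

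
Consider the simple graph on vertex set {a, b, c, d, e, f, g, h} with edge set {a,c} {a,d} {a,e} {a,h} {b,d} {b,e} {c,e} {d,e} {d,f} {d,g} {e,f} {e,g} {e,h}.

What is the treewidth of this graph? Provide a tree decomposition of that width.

Treewidth 2.
Bags: B1 = {d, e, g}  B2 = {a, d, e}  B3 = {b, d, e}  B4 = {d, e, f}  B5 = {a, c, e}  B6 = {a, e, h}
Tree: B1–B2, B1–B3, B2–B4, B2–B5, B5–B6

The largest bag has 3 vertices, giving width 2; this decomposition certifies tw(G) ≤ 2. For the lower bound, the 3 vertices {d, e, g} are pairwise adjacent, and any tree decomposition puts a clique entirely inside one bag — forcing width ≥ 2. The upper and lower bounds meet at 2, so that is the treewidth.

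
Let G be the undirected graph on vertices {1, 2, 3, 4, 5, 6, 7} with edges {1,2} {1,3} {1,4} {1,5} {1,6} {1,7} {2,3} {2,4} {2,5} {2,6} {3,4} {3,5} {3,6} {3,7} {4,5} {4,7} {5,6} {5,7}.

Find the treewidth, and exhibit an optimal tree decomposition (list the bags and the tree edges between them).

Each bag holds 5 vertices, so the decomposition has width 4, which upper-bounds the treewidth. For the lower bound, the 5 vertices {1, 2, 3, 4, 5} are pairwise adjacent, and any tree decomposition puts a clique entirely inside one bag — forcing width ≥ 4. Combining the bounds, tw(G) = 4.

Treewidth 4.
One such decomposition:
Bags: B1 = {1, 2, 3, 5, 6}  B2 = {1, 2, 3, 4, 5}  B3 = {1, 3, 4, 5, 7}
Tree: B1–B2, B2–B3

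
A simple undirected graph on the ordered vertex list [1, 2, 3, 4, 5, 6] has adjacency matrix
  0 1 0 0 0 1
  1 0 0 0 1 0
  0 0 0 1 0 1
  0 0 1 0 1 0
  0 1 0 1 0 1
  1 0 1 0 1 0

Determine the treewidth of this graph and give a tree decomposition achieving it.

Treewidth 2.
One such decomposition:
Bags: B1 = {3, 4, 5}  B2 = {3, 5, 6}  B3 = {2, 5, 6}  B4 = {1, 2, 6}
Tree: B1–B2, B2–B3, B3–B4

Each bag holds 3 vertices, so the decomposition has width 2, which upper-bounds the treewidth. The edges 4–3–6–5–4 form a cycle, so G is not a tree and its treewidth is at least 2. Combining the bounds, tw(G) = 2.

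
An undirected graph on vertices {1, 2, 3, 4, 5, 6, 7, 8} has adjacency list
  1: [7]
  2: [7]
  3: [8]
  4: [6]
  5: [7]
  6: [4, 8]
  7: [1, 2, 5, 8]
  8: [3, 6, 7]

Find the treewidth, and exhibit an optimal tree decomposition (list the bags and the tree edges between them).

Treewidth 1.
Bags: B1 = {7, 8}  B2 = {6, 8}  B3 = {3, 8}  B4 = {4, 6}  B5 = {1, 7}  B6 = {2, 7}  B7 = {5, 7}
Tree: B1–B2, B1–B3, B2–B4, B1–B5, B1–B6, B6–B7

Each bag holds 2 vertices, so the decomposition has width 1, which upper-bounds the treewidth. G has an edge, so its treewidth is at least 1. The upper and lower bounds meet at 1, so that is the treewidth.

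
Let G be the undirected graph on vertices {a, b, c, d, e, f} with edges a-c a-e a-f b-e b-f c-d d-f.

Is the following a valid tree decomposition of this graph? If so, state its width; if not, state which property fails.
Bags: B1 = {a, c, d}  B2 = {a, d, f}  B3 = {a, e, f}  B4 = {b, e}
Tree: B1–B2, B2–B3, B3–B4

No — edge (f,b) lies in no bag.

A tree decomposition must satisfy three properties: every vertex lies in some bag; for every edge, both endpoints lie together in some bag; and for every vertex, the bags containing it form a connected subtree. Here edge (f,b) lies in no bag, so the decomposition is invalid.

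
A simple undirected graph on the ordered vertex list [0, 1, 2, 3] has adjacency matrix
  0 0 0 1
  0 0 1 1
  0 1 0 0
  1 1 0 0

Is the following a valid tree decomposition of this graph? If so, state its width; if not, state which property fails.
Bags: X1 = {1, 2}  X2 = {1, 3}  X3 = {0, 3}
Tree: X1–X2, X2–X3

Every vertex of G appears in some bag (union = {0, 1, 2, 3}); every edge is covered by a bag; and for each vertex v the set of bags containing v is connected in the bag tree. The decomposition is therefore valid. The largest bag has 2 vertices, so the width is 1.

Yes; width 1.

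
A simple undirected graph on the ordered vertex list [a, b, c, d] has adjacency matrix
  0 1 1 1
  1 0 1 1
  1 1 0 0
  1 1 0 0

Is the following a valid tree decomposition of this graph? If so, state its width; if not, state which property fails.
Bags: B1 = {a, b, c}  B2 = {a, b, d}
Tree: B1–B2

Every vertex of G appears in some bag (union = {a, b, c, d}); every edge is covered by a bag; and for each vertex v the set of bags containing v is connected in the bag tree. The decomposition is therefore valid. The largest bag has 3 vertices, so the width is 2.

Yes; width 2.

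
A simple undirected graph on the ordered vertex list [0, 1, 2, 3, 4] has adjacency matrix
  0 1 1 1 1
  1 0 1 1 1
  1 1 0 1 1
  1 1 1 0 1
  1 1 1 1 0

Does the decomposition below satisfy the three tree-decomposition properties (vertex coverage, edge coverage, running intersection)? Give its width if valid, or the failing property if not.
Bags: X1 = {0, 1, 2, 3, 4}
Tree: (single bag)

Yes; width 4.

Every vertex of G appears in some bag (union = {0, 1, 2, 3, 4}); every edge is covered by a bag; and for each vertex v the set of bags containing v is connected in the bag tree. The decomposition is therefore valid. The largest bag has 5 vertices, so the width is 4.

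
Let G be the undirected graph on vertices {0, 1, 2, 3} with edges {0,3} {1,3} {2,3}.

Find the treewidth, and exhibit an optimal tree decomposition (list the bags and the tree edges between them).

Every bag has size at most 2, so the width is 2 − 1 = 1 and tw(G) ≤ 1. Any graph with an edge has treewidth ≥ 1, and G has the edge 0–3. Therefore the treewidth is 1.

Treewidth 1.
Bags: B1 = {0, 3}  B2 = {1, 3}  B3 = {2, 3}
Tree: B1–B2, B2–B3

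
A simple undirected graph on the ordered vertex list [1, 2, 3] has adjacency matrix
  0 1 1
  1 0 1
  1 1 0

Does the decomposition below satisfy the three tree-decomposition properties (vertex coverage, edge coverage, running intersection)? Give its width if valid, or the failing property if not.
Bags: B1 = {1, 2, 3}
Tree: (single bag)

Yes; width 2.

Every vertex of G appears in some bag (union = {1, 2, 3}); every edge is covered by a bag; and for each vertex v the set of bags containing v is connected in the bag tree. The decomposition is therefore valid. The largest bag has 3 vertices, so the width is 2.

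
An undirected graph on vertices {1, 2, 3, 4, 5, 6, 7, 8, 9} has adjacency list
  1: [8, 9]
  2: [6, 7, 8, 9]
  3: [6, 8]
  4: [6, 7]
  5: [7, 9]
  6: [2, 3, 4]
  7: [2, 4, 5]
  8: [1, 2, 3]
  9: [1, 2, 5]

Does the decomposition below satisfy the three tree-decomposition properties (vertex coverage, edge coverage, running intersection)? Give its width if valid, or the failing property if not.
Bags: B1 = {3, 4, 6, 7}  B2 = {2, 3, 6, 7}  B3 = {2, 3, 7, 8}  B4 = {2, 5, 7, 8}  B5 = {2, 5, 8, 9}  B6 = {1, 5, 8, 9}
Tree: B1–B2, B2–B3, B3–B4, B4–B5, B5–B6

Every vertex of G appears in some bag (union = {1, 2, 3, 4, 5, 6, 7, 8, 9}); every edge is covered by a bag; and for each vertex v the set of bags containing v is connected in the bag tree. The decomposition is therefore valid. The largest bag has 4 vertices, so the width is 3.

Yes; width 3.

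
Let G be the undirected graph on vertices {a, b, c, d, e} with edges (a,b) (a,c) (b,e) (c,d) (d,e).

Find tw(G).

2

A width-2 tree decomposition is:
Bags: B1 = {a, b, c}  B2 = {b, c, d}  B3 = {b, d, e}
Tree: B1–B2, B2–B3
Every bag has size at most 3, so the width is 3 − 1 = 2 and tw(G) ≤ 2. The edges b–a–c–d–e–b form a cycle, so G is not a tree and its treewidth is at least 2. Combining the bounds, tw(G) = 2.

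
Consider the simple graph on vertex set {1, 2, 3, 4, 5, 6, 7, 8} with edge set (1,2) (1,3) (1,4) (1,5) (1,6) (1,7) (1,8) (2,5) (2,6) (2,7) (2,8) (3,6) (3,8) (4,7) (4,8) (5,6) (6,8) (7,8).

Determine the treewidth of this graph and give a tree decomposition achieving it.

Each bag holds 4 vertices, so the decomposition has width 3, which upper-bounds the treewidth. For the lower bound, the 4 vertices {1, 2, 6, 8} are pairwise adjacent, and any tree decomposition puts a clique entirely inside one bag — forcing width ≥ 3. Combining the bounds, tw(G) = 3.

Treewidth 3.
One such decomposition:
Bags: B1 = {1, 4, 7, 8}  B2 = {1, 2, 7, 8}  B3 = {1, 2, 6, 8}  B4 = {1, 3, 6, 8}  B5 = {1, 2, 5, 6}
Tree: B1–B2, B2–B3, B3–B4, B3–B5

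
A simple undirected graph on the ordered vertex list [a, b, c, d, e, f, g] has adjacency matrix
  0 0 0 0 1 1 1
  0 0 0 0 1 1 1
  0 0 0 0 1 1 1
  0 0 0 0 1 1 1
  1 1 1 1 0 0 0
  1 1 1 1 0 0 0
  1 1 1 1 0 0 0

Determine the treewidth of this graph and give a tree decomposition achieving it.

Treewidth 3.
One optimal decomposition is:
Bags: B1 = {d, e, f, g}  B2 = {a, e, f, g}  B3 = {c, e, f, g}  B4 = {b, e, f, g}
Tree: B1–B2, B2–B3, B3–B4

Each bag holds 4 vertices, so the decomposition has width 3, which upper-bounds the treewidth. For the lower bound: the 4 vertex sets {d,f}, {a,e}, {g}, {c} are disjoint, each induces a connected subgraph, and every pair is joined by at least one edge of G. Contracting each set to a single vertex therefore yields K_{4} as a minor, and since treewidth is minor-monotone, tw(G) ≥ tw(K_{4}) = 3. Therefore the treewidth is 3.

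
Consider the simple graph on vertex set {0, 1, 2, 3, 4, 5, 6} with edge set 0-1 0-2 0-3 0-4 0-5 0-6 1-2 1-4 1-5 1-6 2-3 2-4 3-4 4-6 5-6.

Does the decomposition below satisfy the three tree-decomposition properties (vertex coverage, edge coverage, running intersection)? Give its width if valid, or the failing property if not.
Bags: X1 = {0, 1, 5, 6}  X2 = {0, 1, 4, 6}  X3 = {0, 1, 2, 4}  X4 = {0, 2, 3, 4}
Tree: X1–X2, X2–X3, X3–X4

Checking the three conditions: (i) the bags cover all of {0, 1, 2, 3, 4, 5, 6}; (ii) for each edge, some bag contains both endpoints; (iii) the bags containing any fixed vertex form a subtree. All hold, so the decomposition is valid with width 4 − 1 = 3.

Yes; width 3.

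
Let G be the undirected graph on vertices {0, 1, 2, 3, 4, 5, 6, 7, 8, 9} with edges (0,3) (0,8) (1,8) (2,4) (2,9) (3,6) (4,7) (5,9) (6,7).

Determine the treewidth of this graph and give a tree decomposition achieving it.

The largest bag has 2 vertices, giving width 1; this decomposition certifies tw(G) ≤ 1. Any graph with an edge has treewidth ≥ 1, and G has the edge 5–9. Therefore the treewidth is 1.

Treewidth 1.
One such decomposition:
Bags: B1 = {5, 9}  B2 = {2, 9}  B3 = {2, 4}  B4 = {4, 7}  B5 = {6, 7}  B6 = {3, 6}  B7 = {0, 3}  B8 = {0, 8}  B9 = {1, 8}
Tree: B1–B2, B2–B3, B3–B4, B4–B5, B5–B6, B6–B7, B7–B8, B8–B9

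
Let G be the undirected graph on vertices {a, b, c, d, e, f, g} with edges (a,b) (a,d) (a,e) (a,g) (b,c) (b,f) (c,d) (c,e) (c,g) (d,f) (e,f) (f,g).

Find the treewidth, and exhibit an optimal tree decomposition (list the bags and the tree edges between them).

Treewidth 3.
Bags: B1 = {a, c, d, f}  B2 = {a, b, c, f}  B3 = {a, c, f, g}  B4 = {a, c, e, f}
Tree: B1–B2, B2–B3, B3–B4

Each bag holds 4 vertices, so the decomposition has width 3, which upper-bounds the treewidth. For the lower bound: the 4 vertex sets {c,d}, {b,f}, {a}, {g} are disjoint, each induces a connected subgraph, and every pair is joined by at least one edge of G. Contracting each set to a single vertex therefore yields K_{4} as a minor, and since treewidth is minor-monotone, tw(G) ≥ tw(K_{4}) = 3. Combining the bounds, tw(G) = 3.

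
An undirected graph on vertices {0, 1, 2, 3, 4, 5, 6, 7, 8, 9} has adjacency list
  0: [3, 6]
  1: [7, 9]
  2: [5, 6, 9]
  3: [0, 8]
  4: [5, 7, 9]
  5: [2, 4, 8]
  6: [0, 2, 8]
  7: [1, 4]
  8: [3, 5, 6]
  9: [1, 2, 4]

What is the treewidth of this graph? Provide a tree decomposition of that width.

Treewidth 2.
One optimal decomposition is:
Bags: B1 = {1, 4, 7}  B2 = {1, 4, 9}  B3 = {4, 5, 9}  B4 = {2, 5, 9}  B5 = {2, 5, 8}  B6 = {2, 6, 8}  B7 = {3, 6, 8}  B8 = {0, 3, 6}
Tree: B1–B2, B2–B3, B3–B4, B4–B5, B5–B6, B6–B7, B7–B8

The largest bag has 3 vertices, giving width 2; this decomposition certifies tw(G) ≤ 2. For the lower bound, G contains the cycle 7–1–9–4–7, so G is not a forest; only forests have treewidth ≤ 1, hence tw(G) ≥ 2. The upper and lower bounds meet at 2, so that is the treewidth.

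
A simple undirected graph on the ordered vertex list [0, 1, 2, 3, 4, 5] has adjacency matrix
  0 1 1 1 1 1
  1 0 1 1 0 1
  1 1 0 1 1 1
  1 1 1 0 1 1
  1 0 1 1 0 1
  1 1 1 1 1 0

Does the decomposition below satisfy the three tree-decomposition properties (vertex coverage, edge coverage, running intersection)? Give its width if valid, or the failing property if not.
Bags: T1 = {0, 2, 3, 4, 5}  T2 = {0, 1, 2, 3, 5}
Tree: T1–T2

Yes; width 4.

Checking the three conditions: (i) the bags cover all of {0, 1, 2, 3, 4, 5}; (ii) for each edge, some bag contains both endpoints; (iii) the bags containing any fixed vertex form a subtree. All hold, so the decomposition is valid with width 5 − 1 = 4.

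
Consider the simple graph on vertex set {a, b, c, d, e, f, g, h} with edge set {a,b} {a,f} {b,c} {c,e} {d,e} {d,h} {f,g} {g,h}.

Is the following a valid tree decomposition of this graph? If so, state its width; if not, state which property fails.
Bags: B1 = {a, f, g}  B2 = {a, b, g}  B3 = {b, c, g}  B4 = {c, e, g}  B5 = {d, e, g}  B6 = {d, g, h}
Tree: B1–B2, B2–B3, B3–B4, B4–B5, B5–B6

Vertex coverage: the bags together contain {a, b, c, d, e, f, g, h}, the full vertex set. Edge coverage: each edge of G has both endpoints in at least one bag. Running intersection: for every vertex, the bags containing it form a connected subtree. All three properties hold, so this is a valid tree decomposition of width max|bag| − 1 = 2, and hence tw(G) ≤ 2.

Yes; width 2.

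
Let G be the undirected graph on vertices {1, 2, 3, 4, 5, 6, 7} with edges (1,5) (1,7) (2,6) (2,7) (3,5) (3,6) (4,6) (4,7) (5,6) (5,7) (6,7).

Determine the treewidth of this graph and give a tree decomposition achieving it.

Treewidth 2.
Bags: B1 = {5, 6, 7}  B2 = {2, 6, 7}  B3 = {4, 6, 7}  B4 = {3, 5, 6}  B5 = {1, 5, 7}
Tree: B1–B2, B2–B3, B1–B4, B1–B5

The largest bag has 3 vertices, giving width 2; this decomposition certifies tw(G) ≤ 2. On the other hand G contains the 3-clique {1, 5, 7}. A clique must lie in a single bag of any decomposition, so no decomposition can have width below 2. Therefore the treewidth is 2.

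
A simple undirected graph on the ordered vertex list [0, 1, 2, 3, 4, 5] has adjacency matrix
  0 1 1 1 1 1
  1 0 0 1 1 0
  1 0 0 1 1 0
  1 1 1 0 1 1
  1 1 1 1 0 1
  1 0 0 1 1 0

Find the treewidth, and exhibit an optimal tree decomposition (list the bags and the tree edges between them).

Each bag holds 4 vertices, so the decomposition has width 3, which upper-bounds the treewidth. For the lower bound, the 4 vertices {0, 1, 3, 4} are pairwise adjacent, and any tree decomposition puts a clique entirely inside one bag — forcing width ≥ 3. Combining the bounds, tw(G) = 3.

Treewidth 3.
One such decomposition:
Bags: B1 = {0, 3, 4, 5}  B2 = {0, 2, 3, 4}  B3 = {0, 1, 3, 4}
Tree: B1–B2, B1–B3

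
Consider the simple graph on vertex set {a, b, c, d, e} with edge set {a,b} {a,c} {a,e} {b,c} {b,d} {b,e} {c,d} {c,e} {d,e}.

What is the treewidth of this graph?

A width-3 tree decomposition is:
Bags: B1 = {b, c, d, e}  B2 = {a, b, c, e}
Tree: B1–B2
The largest bag has 4 vertices, giving width 3; this decomposition certifies tw(G) ≤ 3. On the other hand G contains the 4-clique {b, c, d, e}. A clique must lie in a single bag of any decomposition, so no decomposition can have width below 3. Combining the bounds, tw(G) = 3.

3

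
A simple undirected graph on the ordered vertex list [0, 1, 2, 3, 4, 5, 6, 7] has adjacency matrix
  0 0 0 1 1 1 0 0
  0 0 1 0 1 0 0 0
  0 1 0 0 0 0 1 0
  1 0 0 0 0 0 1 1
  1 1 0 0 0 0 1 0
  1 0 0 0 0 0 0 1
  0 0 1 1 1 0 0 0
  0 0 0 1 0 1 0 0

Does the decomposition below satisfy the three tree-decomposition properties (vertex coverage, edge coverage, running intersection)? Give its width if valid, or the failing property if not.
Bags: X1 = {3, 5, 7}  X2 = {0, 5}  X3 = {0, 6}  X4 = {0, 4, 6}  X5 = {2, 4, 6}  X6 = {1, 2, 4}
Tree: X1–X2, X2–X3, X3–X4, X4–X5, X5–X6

No — edge (3,0) lies in no bag.

A tree decomposition must satisfy three properties: every vertex lies in some bag; for every edge, both endpoints lie together in some bag; and for every vertex, the bags containing it form a connected subtree. Here edge (3,0) lies in no bag, so the decomposition is invalid.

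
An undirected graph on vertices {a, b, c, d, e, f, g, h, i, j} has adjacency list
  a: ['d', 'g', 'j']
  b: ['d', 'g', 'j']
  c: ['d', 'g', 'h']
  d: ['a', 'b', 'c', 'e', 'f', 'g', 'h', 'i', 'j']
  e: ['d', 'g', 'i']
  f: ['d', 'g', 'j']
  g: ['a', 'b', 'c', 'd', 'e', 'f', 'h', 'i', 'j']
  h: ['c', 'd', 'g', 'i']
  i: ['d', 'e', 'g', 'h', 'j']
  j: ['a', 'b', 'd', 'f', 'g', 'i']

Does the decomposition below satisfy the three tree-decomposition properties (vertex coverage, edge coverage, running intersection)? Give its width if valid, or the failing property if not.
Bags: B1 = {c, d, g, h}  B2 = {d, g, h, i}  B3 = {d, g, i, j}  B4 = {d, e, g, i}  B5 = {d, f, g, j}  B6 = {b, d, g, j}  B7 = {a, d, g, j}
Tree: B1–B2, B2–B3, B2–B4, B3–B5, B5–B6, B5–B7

Yes; width 3.

Vertex coverage: the bags together contain {a, b, c, d, e, f, g, h, i, j}, the full vertex set. Edge coverage: each edge of G has both endpoints in at least one bag. Running intersection: for every vertex, the bags containing it form a connected subtree. All three properties hold, so this is a valid tree decomposition of width max|bag| − 1 = 3, and hence tw(G) ≤ 3.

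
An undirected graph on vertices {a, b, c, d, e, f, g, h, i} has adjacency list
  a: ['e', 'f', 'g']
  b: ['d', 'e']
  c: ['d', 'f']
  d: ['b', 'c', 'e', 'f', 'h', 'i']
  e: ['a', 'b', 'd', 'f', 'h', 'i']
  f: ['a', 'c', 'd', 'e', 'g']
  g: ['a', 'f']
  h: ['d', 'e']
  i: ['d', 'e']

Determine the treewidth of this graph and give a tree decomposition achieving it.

Each bag holds 3 vertices, so the decomposition has width 2, which upper-bounds the treewidth. For the lower bound, the 3 vertices {d, e, h} are pairwise adjacent, and any tree decomposition puts a clique entirely inside one bag — forcing width ≥ 2. Therefore the treewidth is 2.

Treewidth 2.
Bags: B1 = {a, e, f}  B2 = {d, e, f}  B3 = {b, d, e}  B4 = {a, f, g}  B5 = {d, e, h}  B6 = {c, d, f}  B7 = {d, e, i}
Tree: B1–B2, B2–B3, B1–B4, B2–B5, B2–B6, B2–B7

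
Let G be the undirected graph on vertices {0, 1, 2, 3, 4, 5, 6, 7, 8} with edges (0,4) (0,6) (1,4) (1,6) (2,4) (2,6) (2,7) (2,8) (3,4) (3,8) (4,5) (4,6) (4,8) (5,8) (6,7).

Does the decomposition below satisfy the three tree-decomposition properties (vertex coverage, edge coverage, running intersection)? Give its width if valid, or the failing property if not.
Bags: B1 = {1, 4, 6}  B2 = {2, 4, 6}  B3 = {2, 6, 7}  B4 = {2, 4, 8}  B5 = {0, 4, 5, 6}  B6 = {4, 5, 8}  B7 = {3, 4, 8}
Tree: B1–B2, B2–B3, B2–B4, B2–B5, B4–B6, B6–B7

A tree decomposition must satisfy three properties: every vertex lies in some bag; for every edge, both endpoints lie together in some bag; and for every vertex, the bags containing it form a connected subtree. Here bags containing vertex 5 are not connected in the tree, so the decomposition is invalid.

No — bags containing vertex 5 are not connected in the tree.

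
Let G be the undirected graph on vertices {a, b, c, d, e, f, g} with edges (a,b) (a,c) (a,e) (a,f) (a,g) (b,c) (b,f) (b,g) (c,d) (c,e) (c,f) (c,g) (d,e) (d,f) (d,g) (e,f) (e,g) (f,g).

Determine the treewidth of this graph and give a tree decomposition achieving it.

Treewidth 4.
Bags: B1 = {a, c, e, f, g}  B2 = {a, b, c, f, g}  B3 = {c, d, e, f, g}
Tree: B1–B2, B1–B3

Each bag holds 5 vertices, so the decomposition has width 4, which upper-bounds the treewidth. On the other hand G contains the 5-clique {c, d, e, f, g}. A clique must lie in a single bag of any decomposition, so no decomposition can have width below 4. Therefore the treewidth is 4.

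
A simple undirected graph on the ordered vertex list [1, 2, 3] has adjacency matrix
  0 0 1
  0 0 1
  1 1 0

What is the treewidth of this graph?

A width-1 tree decomposition is:
Bags: B1 = {1, 3}  B2 = {2, 3}
Tree: B1–B2
The largest bag has 2 vertices, giving width 1; this decomposition certifies tw(G) ≤ 1. Since G has at least one edge (e.g. 3–1), it is not an edgeless graph, so tw(G) ≥ 1. Hence tw(G) = 1 exactly.

1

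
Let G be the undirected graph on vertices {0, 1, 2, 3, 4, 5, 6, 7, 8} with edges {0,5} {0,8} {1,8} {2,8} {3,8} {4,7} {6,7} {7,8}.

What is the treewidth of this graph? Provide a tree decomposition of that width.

Every bag has size at most 2, so the width is 2 − 1 = 1 and tw(G) ≤ 1. Any graph with an edge has treewidth ≥ 1, and G has the edge 7–8. Combining the bounds, tw(G) = 1.

Treewidth 1.
Bags: B1 = {7, 8}  B2 = {2, 8}  B3 = {4, 7}  B4 = {3, 8}  B5 = {1, 8}  B6 = {6, 7}  B7 = {0, 8}  B8 = {0, 5}
Tree: B1–B2, B1–B3, B2–B4, B4–B5, B1–B6, B5–B7, B7–B8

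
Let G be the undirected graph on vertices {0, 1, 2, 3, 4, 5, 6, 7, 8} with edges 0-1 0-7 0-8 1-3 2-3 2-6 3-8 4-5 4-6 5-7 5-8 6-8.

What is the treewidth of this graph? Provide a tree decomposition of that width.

Treewidth 3.
Bags: B1 = {0, 1, 3, 7}  B2 = {0, 3, 7, 8}  B3 = {3, 5, 7, 8}  B4 = {2, 3, 5, 8}  B5 = {2, 5, 6, 8}  B6 = {2, 4, 5, 6}
Tree: B1–B2, B2–B3, B3–B4, B4–B5, B5–B6

Every bag has size at most 4, so the width is 4 − 1 = 3 and tw(G) ≤ 3. For the lower bound: the 4 vertex sets {0,1,7}, {3}, {8}, {2,4,5,6} are disjoint, each induces a connected subgraph, and every pair is joined by at least one edge of G. Contracting each set to a single vertex therefore yields K_{4} as a minor, and since treewidth is minor-monotone, tw(G) ≥ tw(K_{4}) = 3. Therefore the treewidth is 3.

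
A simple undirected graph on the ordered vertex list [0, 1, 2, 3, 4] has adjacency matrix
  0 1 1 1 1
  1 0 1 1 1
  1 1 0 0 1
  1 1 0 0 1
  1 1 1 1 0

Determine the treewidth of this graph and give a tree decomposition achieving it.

The largest bag has 4 vertices, giving width 3; this decomposition certifies tw(G) ≤ 3. On the other hand G contains the 4-clique {0, 1, 2, 4}. A clique must lie in a single bag of any decomposition, so no decomposition can have width below 3. Therefore the treewidth is 3.

Treewidth 3.
Bags: B1 = {0, 1, 3, 4}  B2 = {0, 1, 2, 4}
Tree: B1–B2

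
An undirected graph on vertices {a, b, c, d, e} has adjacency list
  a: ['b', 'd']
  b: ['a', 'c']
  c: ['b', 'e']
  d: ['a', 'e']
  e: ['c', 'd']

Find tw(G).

A width-2 tree decomposition is:
Bags: B1 = {a, b, d}  B2 = {b, d, e}  B3 = {b, c, e}
Tree: B1–B2, B2–B3
Each bag holds 3 vertices, so the decomposition has width 2, which upper-bounds the treewidth. Since b–a–d–e–c–b is a cycle in G, G is not acyclic. Forests are exactly the graphs of treewidth ≤ 1, so tw(G) ≥ 2. Combining the bounds, tw(G) = 2.

2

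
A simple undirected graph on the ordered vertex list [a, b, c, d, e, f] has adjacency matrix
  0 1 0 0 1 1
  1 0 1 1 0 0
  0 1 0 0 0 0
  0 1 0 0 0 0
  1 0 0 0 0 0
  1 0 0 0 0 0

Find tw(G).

A width-1 tree decomposition is:
Bags: B1 = {a, b}  B2 = {b, d}  B3 = {a, f}  B4 = {a, e}  B5 = {b, c}
Tree: B1–B2, B1–B3, B1–B4, B1–B5
Each bag holds 2 vertices, so the decomposition has width 1, which upper-bounds the treewidth. Any graph with an edge has treewidth ≥ 1, and G has the edge a–b. Hence tw(G) = 1 exactly.

1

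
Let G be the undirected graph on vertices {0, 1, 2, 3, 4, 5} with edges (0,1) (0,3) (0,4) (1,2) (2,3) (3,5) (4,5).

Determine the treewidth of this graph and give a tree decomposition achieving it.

Treewidth 2.
One optimal decomposition is:
Bags: B1 = {0, 1, 2}  B2 = {0, 2, 3}  B3 = {0, 3, 4}  B4 = {3, 4, 5}
Tree: B1–B2, B2–B3, B3–B4

Each bag holds 3 vertices, so the decomposition has width 2, which upper-bounds the treewidth. The edges 1–2–3–0–1 form a cycle, so G is not a tree and its treewidth is at least 2. Combining the bounds, tw(G) = 2.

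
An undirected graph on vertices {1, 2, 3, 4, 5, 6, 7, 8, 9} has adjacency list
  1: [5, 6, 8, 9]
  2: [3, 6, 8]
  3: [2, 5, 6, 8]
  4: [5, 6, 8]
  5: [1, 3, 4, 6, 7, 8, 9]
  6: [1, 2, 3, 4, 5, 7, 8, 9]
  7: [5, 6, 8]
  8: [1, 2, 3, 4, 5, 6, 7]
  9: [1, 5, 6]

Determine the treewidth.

3

A width-3 tree decomposition is:
Bags: B1 = {3, 5, 6, 8}  B2 = {4, 5, 6, 8}  B3 = {1, 5, 6, 8}  B4 = {5, 6, 7, 8}  B5 = {1, 5, 6, 9}  B6 = {2, 3, 6, 8}
Tree: B1–B2, B1–B3, B3–B4, B3–B5, B1–B6
Each bag holds 4 vertices, so the decomposition has width 3, which upper-bounds the treewidth. On the other hand G contains the 4-clique {2, 3, 6, 8}. A clique must lie in a single bag of any decomposition, so no decomposition can have width below 3. The upper and lower bounds meet at 3, so that is the treewidth.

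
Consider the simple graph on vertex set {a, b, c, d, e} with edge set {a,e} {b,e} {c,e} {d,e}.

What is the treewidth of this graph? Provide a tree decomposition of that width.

Treewidth 1.
One such decomposition:
Bags: B1 = {b, e}  B2 = {d, e}  B3 = {c, e}  B4 = {a, e}
Tree: B1–B2, B2–B3, B3–B4

Each bag holds 2 vertices, so the decomposition has width 1, which upper-bounds the treewidth. Since G has at least one edge (e.g. b–e), it is not an edgeless graph, so tw(G) ≥ 1. Combining the bounds, tw(G) = 1.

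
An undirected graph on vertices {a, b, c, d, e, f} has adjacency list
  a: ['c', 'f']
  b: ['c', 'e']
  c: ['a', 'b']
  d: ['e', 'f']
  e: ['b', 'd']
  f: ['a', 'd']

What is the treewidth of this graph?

A width-2 tree decomposition is:
Bags: B1 = {d, e, f}  B2 = {a, e, f}  B3 = {a, c, e}  B4 = {b, c, e}
Tree: B1–B2, B2–B3, B3–B4
The largest bag has 3 vertices, giving width 2; this decomposition certifies tw(G) ≤ 2. For the lower bound, G contains the cycle e–d–f–a–c–b–e, so G is not a forest; only forests have treewidth ≤ 1, hence tw(G) ≥ 2. Therefore the treewidth is 2.

2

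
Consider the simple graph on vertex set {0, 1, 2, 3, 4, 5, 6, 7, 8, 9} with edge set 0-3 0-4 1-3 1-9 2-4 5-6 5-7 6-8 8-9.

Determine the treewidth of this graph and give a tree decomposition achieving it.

Treewidth 1.
One optimal decomposition is:
Bags: B1 = {5, 7}  B2 = {5, 6}  B3 = {6, 8}  B4 = {8, 9}  B5 = {1, 9}  B6 = {1, 3}  B7 = {0, 3}  B8 = {0, 4}  B9 = {2, 4}
Tree: B1–B2, B2–B3, B3–B4, B4–B5, B5–B6, B6–B7, B7–B8, B8–B9

The largest bag has 2 vertices, giving width 1; this decomposition certifies tw(G) ≤ 1. Any graph with an edge has treewidth ≥ 1, and G has the edge 7–5. Therefore the treewidth is 1.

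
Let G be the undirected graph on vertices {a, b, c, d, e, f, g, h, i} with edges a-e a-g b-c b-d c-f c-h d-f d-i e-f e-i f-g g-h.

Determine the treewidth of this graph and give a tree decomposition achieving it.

The largest bag has 4 vertices, giving width 3; this decomposition certifies tw(G) ≤ 3. For the lower bound: the 4 vertex sets {b,d,i}, {c}, {f}, {a,e,g,h} are disjoint, each induces a connected subgraph, and every pair is joined by at least one edge of G. Contracting each set to a single vertex therefore yields K_{4} as a minor, and since treewidth is minor-monotone, tw(G) ≥ tw(K_{4}) = 3. The upper and lower bounds meet at 3, so that is the treewidth.

Treewidth 3.
One optimal decomposition is:
Bags: B1 = {b, c, d, i}  B2 = {c, d, f, i}  B3 = {c, e, f, i}  B4 = {c, e, f, h}  B5 = {e, f, g, h}  B6 = {a, e, g, h}
Tree: B1–B2, B2–B3, B3–B4, B4–B5, B5–B6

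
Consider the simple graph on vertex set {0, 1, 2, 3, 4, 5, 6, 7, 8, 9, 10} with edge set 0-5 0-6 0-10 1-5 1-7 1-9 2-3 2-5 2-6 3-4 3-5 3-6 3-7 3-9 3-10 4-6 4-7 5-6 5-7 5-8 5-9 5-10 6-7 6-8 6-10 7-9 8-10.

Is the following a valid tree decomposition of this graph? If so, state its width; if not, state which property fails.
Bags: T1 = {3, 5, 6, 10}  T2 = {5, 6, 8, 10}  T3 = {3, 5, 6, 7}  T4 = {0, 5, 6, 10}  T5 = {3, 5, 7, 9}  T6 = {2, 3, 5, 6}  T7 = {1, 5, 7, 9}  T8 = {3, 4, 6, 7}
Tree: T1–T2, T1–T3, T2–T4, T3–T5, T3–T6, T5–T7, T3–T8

Every vertex of G appears in some bag (union = {0, 1, 2, 3, 4, 5, 6, 7, 8, 9, 10}); every edge is covered by a bag; and for each vertex v the set of bags containing v is connected in the bag tree. The decomposition is therefore valid. The largest bag has 4 vertices, so the width is 3.

Yes; width 3.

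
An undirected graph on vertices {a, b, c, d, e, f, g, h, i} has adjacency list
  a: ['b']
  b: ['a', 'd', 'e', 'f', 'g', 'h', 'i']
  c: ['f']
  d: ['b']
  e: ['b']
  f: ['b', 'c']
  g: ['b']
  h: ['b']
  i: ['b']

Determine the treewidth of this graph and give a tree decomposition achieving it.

Each bag holds 2 vertices, so the decomposition has width 1, which upper-bounds the treewidth. Any graph with an edge has treewidth ≥ 1, and G has the edge a–b. Combining the bounds, tw(G) = 1.

Treewidth 1.
One optimal decomposition is:
Bags: B1 = {a, b}  B2 = {b, e}  B3 = {b, f}  B4 = {b, d}  B5 = {c, f}  B6 = {b, i}  B7 = {b, h}  B8 = {b, g}
Tree: B1–B2, B1–B3, B1–B4, B3–B5, B1–B6, B1–B7, B6–B8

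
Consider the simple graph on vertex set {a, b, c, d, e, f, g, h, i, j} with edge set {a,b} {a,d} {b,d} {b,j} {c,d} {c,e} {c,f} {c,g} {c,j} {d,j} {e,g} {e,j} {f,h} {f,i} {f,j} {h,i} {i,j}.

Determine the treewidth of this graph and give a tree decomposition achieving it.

The largest bag has 3 vertices, giving width 2; this decomposition certifies tw(G) ≤ 2. Conversely, {c, e, g} is a clique of size 3, and the vertices of any clique must share a bag in every tree decomposition; so some bag has ≥ 3 vertices and tw(G) ≥ 2. Hence tw(G) = 2 exactly.

Treewidth 2.
One such decomposition:
Bags: B1 = {c, f, j}  B2 = {c, e, j}  B3 = {c, e, g}  B4 = {c, d, j}  B5 = {b, d, j}  B6 = {f, i, j}  B7 = {f, h, i}  B8 = {a, b, d}
Tree: B1–B2, B2–B3, B2–B4, B4–B5, B1–B6, B6–B7, B5–B8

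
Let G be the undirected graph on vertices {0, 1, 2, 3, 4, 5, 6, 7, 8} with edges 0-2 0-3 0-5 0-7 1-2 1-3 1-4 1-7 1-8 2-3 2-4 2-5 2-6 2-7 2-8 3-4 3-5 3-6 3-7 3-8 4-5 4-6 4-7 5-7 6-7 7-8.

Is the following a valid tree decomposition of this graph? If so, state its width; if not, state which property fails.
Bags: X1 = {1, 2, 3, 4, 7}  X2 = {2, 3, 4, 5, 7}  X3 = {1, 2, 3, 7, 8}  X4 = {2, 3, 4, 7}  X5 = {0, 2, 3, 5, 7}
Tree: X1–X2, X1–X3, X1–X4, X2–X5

A tree decomposition must satisfy three properties: every vertex lies in some bag; for every edge, both endpoints lie together in some bag; and for every vertex, the bags containing it form a connected subtree. Here vertex 6 appears in no bag, so the decomposition is invalid.

No — vertex 6 appears in no bag.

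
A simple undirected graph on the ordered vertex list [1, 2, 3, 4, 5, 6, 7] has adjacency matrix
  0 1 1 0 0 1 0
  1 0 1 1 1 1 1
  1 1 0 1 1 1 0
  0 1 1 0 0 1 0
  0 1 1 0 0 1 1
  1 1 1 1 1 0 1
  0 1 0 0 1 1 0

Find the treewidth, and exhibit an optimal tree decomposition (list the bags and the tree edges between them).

Treewidth 3.
One optimal decomposition is:
Bags: B1 = {1, 2, 3, 6}  B2 = {2, 3, 5, 6}  B3 = {2, 5, 6, 7}  B4 = {2, 3, 4, 6}
Tree: B1–B2, B2–B3, B2–B4

Every bag has size at most 4, so the width is 4 − 1 = 3 and tw(G) ≤ 3. For the lower bound, the 4 vertices {1, 2, 3, 6} are pairwise adjacent, and any tree decomposition puts a clique entirely inside one bag — forcing width ≥ 3. Therefore the treewidth is 3.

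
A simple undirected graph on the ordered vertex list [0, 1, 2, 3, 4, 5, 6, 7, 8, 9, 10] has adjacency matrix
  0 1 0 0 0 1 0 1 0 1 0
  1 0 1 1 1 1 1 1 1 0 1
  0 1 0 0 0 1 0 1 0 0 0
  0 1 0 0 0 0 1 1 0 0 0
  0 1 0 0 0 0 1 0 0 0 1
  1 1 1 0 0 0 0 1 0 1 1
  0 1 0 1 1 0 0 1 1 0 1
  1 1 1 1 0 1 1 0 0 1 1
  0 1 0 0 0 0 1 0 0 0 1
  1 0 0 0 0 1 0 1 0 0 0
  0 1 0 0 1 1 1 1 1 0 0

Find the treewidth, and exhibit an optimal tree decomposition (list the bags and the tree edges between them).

Every bag has size at most 4, so the width is 4 − 1 = 3 and tw(G) ≤ 3. Conversely, {1, 6, 8, 10} is a clique of size 4, and the vertices of any clique must share a bag in every tree decomposition; so some bag has ≥ 4 vertices and tw(G) ≥ 3. Therefore the treewidth is 3.

Treewidth 3.
One such decomposition:
Bags: B1 = {1, 5, 7, 10}  B2 = {1, 6, 7, 10}  B3 = {1, 3, 6, 7}  B4 = {1, 2, 5, 7}  B5 = {1, 4, 6, 10}  B6 = {0, 1, 5, 7}  B7 = {1, 6, 8, 10}  B8 = {0, 5, 7, 9}
Tree: B1–B2, B2–B3, B1–B4, B2–B5, B4–B6, B2–B7, B6–B8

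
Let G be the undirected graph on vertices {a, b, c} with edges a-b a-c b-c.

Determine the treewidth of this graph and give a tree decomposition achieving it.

A single bag containing all 3 vertices is trivially a valid decomposition of width 2. For the lower bound, the 3 vertices {a, b, c} are pairwise adjacent, and any tree decomposition puts a clique entirely inside one bag — forcing width ≥ 2. The upper and lower bounds meet at 2, so that is the treewidth.

Treewidth 2.
Bags: B1 = {a, b, c}
Tree: (single bag)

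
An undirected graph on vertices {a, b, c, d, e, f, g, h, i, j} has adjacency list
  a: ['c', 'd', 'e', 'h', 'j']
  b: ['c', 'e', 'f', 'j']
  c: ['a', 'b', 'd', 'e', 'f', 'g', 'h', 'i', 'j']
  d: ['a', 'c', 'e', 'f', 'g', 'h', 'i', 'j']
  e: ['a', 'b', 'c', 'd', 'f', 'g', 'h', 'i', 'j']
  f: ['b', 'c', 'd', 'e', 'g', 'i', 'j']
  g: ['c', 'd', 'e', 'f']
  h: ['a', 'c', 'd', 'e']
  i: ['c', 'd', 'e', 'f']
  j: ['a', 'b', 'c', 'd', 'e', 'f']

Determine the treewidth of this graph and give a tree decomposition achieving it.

Treewidth 4.
One optimal decomposition is:
Bags: B1 = {c, d, e, f, j}  B2 = {c, d, e, f, g}  B3 = {a, c, d, e, j}  B4 = {c, d, e, f, i}  B5 = {a, c, d, e, h}  B6 = {b, c, e, f, j}
Tree: B1–B2, B1–B3, B1–B4, B3–B5, B1–B6

Every bag has size at most 5, so the width is 5 − 1 = 4 and tw(G) ≤ 4. For the lower bound, the 5 vertices {a, c, d, e, j} are pairwise adjacent, and any tree decomposition puts a clique entirely inside one bag — forcing width ≥ 4. Therefore the treewidth is 4.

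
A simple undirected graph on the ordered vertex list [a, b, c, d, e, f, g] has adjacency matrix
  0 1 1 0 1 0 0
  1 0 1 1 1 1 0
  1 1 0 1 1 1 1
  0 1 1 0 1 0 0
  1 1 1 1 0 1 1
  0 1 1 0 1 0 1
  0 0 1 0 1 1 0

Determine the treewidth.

A width-3 tree decomposition is:
Bags: B1 = {a, b, c, e}  B2 = {b, c, e, f}  B3 = {b, c, d, e}  B4 = {c, e, f, g}
Tree: B1–B2, B2–B3, B2–B4
Every bag has size at most 4, so the width is 4 − 1 = 3 and tw(G) ≤ 3. On the other hand G contains the 4-clique {c, e, f, g}. A clique must lie in a single bag of any decomposition, so no decomposition can have width below 3. Therefore the treewidth is 3.

3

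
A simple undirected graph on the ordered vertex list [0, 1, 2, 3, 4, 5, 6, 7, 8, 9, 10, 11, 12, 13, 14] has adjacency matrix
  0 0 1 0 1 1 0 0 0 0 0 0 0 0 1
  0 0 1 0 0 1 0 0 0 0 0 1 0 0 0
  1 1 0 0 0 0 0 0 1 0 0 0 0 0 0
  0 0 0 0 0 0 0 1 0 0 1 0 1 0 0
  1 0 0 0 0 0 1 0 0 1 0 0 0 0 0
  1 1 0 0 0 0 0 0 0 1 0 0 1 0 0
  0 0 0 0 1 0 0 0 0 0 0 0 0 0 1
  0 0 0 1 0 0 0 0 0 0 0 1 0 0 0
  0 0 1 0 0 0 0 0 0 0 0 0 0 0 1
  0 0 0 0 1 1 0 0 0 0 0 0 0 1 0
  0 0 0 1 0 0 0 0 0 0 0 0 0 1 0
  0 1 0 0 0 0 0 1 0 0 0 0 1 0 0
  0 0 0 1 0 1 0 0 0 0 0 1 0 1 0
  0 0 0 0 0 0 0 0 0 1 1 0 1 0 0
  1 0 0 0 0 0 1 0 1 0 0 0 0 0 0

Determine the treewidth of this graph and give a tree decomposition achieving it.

Treewidth 3.
One such decomposition:
Bags: B1 = {3, 7, 10, 13}  B2 = {3, 7, 12, 13}  B3 = {7, 11, 12, 13}  B4 = {9, 11, 12, 13}  B5 = {5, 9, 11, 12}  B6 = {1, 5, 9, 11}  B7 = {1, 4, 5, 9}  B8 = {0, 1, 4, 5}  B9 = {0, 1, 2, 4}  B10 = {0, 2, 4, 6}  B11 = {0, 2, 6, 14}  B12 = {2, 6, 8, 14}
Tree: B1–B2, B2–B3, B3–B4, B4–B5, B5–B6, B6–B7, B7–B8, B8–B9, B9–B10, B10–B11, B11–B12

Each bag holds 4 vertices, so the decomposition has width 3, which upper-bounds the treewidth. For the lower bound: the 4 vertex sets {3,7,10}, {13}, {12}, {1,5,9,11} are disjoint, each induces a connected subgraph, and every pair is joined by at least one edge of G. Contracting each set to a single vertex therefore yields K_{4} as a minor, and since treewidth is minor-monotone, tw(G) ≥ tw(K_{4}) = 3. Therefore the treewidth is 3.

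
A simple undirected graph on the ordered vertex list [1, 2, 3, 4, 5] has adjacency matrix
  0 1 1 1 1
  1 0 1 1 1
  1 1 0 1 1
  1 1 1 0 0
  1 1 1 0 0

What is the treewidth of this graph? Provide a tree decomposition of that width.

The largest bag has 4 vertices, giving width 3; this decomposition certifies tw(G) ≤ 3. On the other hand G contains the 4-clique {1, 2, 3, 4}. A clique must lie in a single bag of any decomposition, so no decomposition can have width below 3. The upper and lower bounds meet at 3, so that is the treewidth.

Treewidth 3.
One such decomposition:
Bags: B1 = {1, 2, 3, 4}  B2 = {1, 2, 3, 5}
Tree: B1–B2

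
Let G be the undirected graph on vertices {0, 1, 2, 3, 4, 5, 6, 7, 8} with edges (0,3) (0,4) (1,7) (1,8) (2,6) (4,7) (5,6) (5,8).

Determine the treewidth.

1

A width-1 tree decomposition is:
Bags: B1 = {2, 6}  B2 = {5, 6}  B3 = {5, 8}  B4 = {1, 8}  B5 = {1, 7}  B6 = {4, 7}  B7 = {0, 4}  B8 = {0, 3}
Tree: B1–B2, B2–B3, B3–B4, B4–B5, B5–B6, B6–B7, B7–B8
Every bag has size at most 2, so the width is 2 − 1 = 1 and tw(G) ≤ 1. G has an edge, so its treewidth is at least 1. Combining the bounds, tw(G) = 1.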